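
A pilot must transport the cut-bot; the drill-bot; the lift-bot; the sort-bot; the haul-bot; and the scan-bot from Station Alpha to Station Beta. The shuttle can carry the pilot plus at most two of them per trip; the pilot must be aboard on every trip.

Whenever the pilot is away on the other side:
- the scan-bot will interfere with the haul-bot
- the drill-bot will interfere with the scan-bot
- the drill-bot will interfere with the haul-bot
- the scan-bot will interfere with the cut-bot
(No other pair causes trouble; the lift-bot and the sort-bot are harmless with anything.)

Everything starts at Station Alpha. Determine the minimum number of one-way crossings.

Counting alone: the pilot can take at most 2 across per trip to Station Beta, so moving all 6 needs at least 3 loaded trips out, with a return between consecutive ones — at least 5 crossings.
The safety rule pushes this higher. Following every safe sequence of crossings, the most of the 6 that can be at Station Beta as the shuttle arrives there on crossings 5, 7 is 4, 5 respectively — never all 6.
So no plan with fewer than 9 crossings exists, and this one achieves 9:
1. Pilot goes to Station Beta with the drill-bot and the scan-bot.  [Station Alpha: the cut-bot, the haul-bot, the lift-bot, the sort-bot | Station Beta: the drill-bot, the scan-bot]
2. Pilot goes back to Station Alpha with the drill-bot.  [Station Alpha: the cut-bot, the drill-bot, the haul-bot, the lift-bot, the sort-bot | Station Beta: the scan-bot]
3. Pilot goes to Station Beta with the cut-bot and the drill-bot.  [Station Alpha: the haul-bot, the lift-bot, the sort-bot | Station Beta: the cut-bot, the drill-bot, the scan-bot]
4. Pilot goes back to Station Alpha with the scan-bot.  [Station Alpha: the haul-bot, the lift-bot, the scan-bot, the sort-bot | Station Beta: the cut-bot, the drill-bot]
5. Pilot goes to Station Beta with the haul-bot and the lift-bot.  [Station Alpha: the scan-bot, the sort-bot | Station Beta: the cut-bot, the drill-bot, the haul-bot, the lift-bot]
6. Pilot goes back to Station Alpha with the drill-bot.  [Station Alpha: the drill-bot, the scan-bot, the sort-bot | Station Beta: the cut-bot, the haul-bot, the lift-bot]
7. Pilot goes to Station Beta with the drill-bot and the sort-bot.  [Station Alpha: the scan-bot | Station Beta: the cut-bot, the drill-bot, the haul-bot, the lift-bot, the sort-bot]
8. Pilot goes back to Station Alpha with the drill-bot.  [Station Alpha: the drill-bot, the scan-bot | Station Beta: the cut-bot, the haul-bot, the lift-bot, the sort-bot]
9. Pilot goes to Station Beta with the drill-bot and the scan-bot.  [Station Alpha: — | Station Beta: the cut-bot, the drill-bot, the haul-bot, the lift-bot, the scan-bot, the sort-bot]

9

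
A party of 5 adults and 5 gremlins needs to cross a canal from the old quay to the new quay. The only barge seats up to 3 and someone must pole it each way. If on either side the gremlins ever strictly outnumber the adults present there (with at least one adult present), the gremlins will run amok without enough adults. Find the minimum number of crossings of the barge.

11

Counting alone: each trip to the new quay takes at most 3 across and each return brings at least 1 back, so after t trips out (and t−1 returns) at most 3t − (t−1) of the 10 are across; that first reaches 10 at t = 5, so at least 9 crossings are needed.
The safety rule pushes this higher. Following every safe sequence of crossings, the most of the 10 that can be at the new quay as the barge arrives there on crossing 9 is 9 — never all 10.
So no plan with fewer than 11 crossings exists, and this one achieves 11:
1. 2 gremlins → the new quay.  (the old quay: 5A 3G; the new quay: 0A 2G)
2. 1 gremlin ← the old quay.  (the old quay: 5A 4G; the new quay: 0A 1G)
3. 3 gremlins → the new quay.  (the old quay: 5A 1G; the new quay: 0A 4G)
4. 1 gremlin ← the old quay.  (the old quay: 5A 2G; the new quay: 0A 3G)
5. 3 adults → the new quay.  (the old quay: 2A 2G; the new quay: 3A 3G)
6. 1 adult and 1 gremlin ← the old quay.  (the old quay: 3A 3G; the new quay: 2A 2G)
7. 3 adults → the new quay.  (the old quay: 0A 3G; the new quay: 5A 2G)
8. 1 gremlin ← the old quay.  (the old quay: 0A 4G; the new quay: 5A 1G)
9. 2 gremlins → the new quay.  (the old quay: 0A 2G; the new quay: 5A 3G)
10. 1 gremlin ← the old quay.  (the old quay: 0A 3G; the new quay: 5A 2G)
11. 3 gremlins → the new quay.  (the old quay: 0A 0G; the new quay: 5A 5G)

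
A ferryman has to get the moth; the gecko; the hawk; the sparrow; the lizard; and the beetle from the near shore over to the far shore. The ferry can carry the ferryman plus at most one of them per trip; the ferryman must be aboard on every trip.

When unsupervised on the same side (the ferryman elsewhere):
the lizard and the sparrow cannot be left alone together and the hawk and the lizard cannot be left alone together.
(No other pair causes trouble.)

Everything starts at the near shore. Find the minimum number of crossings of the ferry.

Counting alone: the ferryman can take at most 1 across per trip to the far shore, so moving all 6 needs at least 6 loaded trips out, with a return between consecutive ones — at least 11 crossings.
The safety rule pushes this higher. Following every safe sequence of crossings, the most of the 6 that can be at the far shore as the ferry arrives there on crossing 11 is 5 — never all 6.
So no plan with fewer than 13 crossings exists, and this one achieves 13:
1. Ferryman goes to the far shore with the lizard.
2. Ferryman goes back to the near shore alone.
3. Ferryman goes to the far shore with the moth.
4. Ferryman goes back to the near shore alone.
5. Ferryman goes to the far shore with the gecko.
6. Ferryman goes back to the near shore alone.
7. Ferryman goes to the far shore with the hawk.
8. Ferryman goes back to the near shore with the lizard.
9. Ferryman goes to the far shore with the sparrow.
10. Ferryman goes back to the near shore alone.
11. Ferryman goes to the far shore with the beetle.
12. Ferryman goes back to the near shore alone.
13. Ferryman goes to the far shore with the lizard.

13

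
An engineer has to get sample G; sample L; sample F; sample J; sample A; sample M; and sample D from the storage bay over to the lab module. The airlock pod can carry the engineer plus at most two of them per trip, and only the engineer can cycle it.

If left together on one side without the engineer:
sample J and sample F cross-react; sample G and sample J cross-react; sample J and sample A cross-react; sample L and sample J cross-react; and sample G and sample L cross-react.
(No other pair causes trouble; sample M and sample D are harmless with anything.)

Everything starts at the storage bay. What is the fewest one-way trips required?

Counting alone: the engineer can take at most 2 across per trip to the lab module, so moving all 7 needs at least 4 loaded trips out, with a return between consecutive ones — at least 7 crossings.
The safety rule pushes this higher. Following every safe sequence of crossings, the most of the 7 that can be at the lab module as the airlock pod arrives there on crossings 7, 9 is 5, 6 respectively — never all 7.
So no plan with fewer than 11 crossings exists, and this one achieves 11:
1. Engineer goes to the lab module with sample G and sample J.
2. Engineer goes back to the storage bay with sample G.
3. Engineer goes to the lab module with sample F and sample G.
4. Engineer goes back to the storage bay with sample J.
5. Engineer goes to the lab module with sample A and sample L.
6. Engineer goes back to the storage bay with sample G.
7. Engineer goes to the lab module with sample G and sample M.
8. Engineer goes back to the storage bay with sample G.
9. Engineer goes to the lab module with sample D and sample G.
10. Engineer goes back to the storage bay with sample G.
11. Engineer goes to the lab module with sample G and sample J.

11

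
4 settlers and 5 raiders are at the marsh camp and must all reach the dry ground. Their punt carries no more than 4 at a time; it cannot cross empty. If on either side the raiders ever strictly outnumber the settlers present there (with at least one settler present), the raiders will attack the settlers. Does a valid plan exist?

The raiders already outnumber the settlers at the marsh camp before anyone moves, so the starting position itself is disallowed.

No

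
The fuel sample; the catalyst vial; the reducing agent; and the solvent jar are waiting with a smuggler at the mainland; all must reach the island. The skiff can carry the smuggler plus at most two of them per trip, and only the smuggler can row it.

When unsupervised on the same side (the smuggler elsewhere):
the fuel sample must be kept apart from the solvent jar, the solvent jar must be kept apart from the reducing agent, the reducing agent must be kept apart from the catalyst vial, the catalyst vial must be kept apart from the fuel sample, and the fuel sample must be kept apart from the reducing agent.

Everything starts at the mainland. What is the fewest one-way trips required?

Counting alone: the smuggler can take at most 2 across per trip to the island, so moving all 4 needs at least 2 loaded trips out, with a return between consecutive ones — at least 3 crossings.
The safety rule pushes this higher. Following every safe sequence of crossings, the most of the 4 that can be at the island as the skiff arrives there on crossing 3 is 3 — never all 4.
So no plan with fewer than 5 crossings exists, and this one achieves 5:
1. Smuggler goes to the island with the fuel sample and the reducing agent.  [the mainland: the catalyst vial, the solvent jar | the island: the fuel sample, the reducing agent]
2. Smuggler goes back to the mainland with the fuel sample.  [the mainland: the catalyst vial, the fuel sample, the solvent jar | the island: the reducing agent]
3. Smuggler goes to the island with the catalyst vial and the solvent jar.  [the mainland: the fuel sample | the island: the catalyst vial, the reducing agent, the solvent jar]
4. Smuggler goes back to the mainland with the reducing agent.  [the mainland: the fuel sample, the reducing agent | the island: the catalyst vial, the solvent jar]
5. Smuggler goes to the island with the fuel sample and the reducing agent.  [the mainland: — | the island: the catalyst vial, the fuel sample, the reducing agent, the solvent jar]

5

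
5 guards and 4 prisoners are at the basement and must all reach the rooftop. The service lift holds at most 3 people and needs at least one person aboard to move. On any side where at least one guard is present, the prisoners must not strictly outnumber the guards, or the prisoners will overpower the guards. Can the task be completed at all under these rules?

Yes

1. 3 prisoners → the rooftop.  (the basement: 5G 1P; the rooftop: 0G 3P)
2. 1 prisoner ← the basement.  (the basement: 5G 2P; the rooftop: 0G 2P)
3. 3 guards → the rooftop.  (the basement: 2G 2P; the rooftop: 3G 2P)
4. 1 guard ← the basement.  (the basement: 3G 2P; the rooftop: 2G 2P)
5. 2 guards and 1 prisoner → the rooftop.  (the basement: 1G 1P; the rooftop: 4G 3P)
6. 1 guard ← the basement.  (the basement: 2G 1P; the rooftop: 3G 3P)
7. 2 guards and 1 prisoner → the rooftop.  (the basement: 0G 0P; the rooftop: 5G 4P)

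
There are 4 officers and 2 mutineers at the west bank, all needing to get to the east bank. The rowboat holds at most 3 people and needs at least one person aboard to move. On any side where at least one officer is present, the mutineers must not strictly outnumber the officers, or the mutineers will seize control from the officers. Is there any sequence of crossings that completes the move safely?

1. 2 mutineers → the east bank.  (the west bank: 4O 0M; the east bank: 0O 2M)
2. 1 mutineer ← the west bank.  (the west bank: 4O 1M; the east bank: 0O 1M)
3. 2 officers and 1 mutineer → the east bank.  (the west bank: 2O 0M; the east bank: 2O 2M)
4. 1 mutineer ← the west bank.  (the west bank: 2O 1M; the east bank: 2O 1M)
5. 2 officers and 1 mutineer → the east bank.  (the west bank: 0O 0M; the east bank: 4O 2M)

Yes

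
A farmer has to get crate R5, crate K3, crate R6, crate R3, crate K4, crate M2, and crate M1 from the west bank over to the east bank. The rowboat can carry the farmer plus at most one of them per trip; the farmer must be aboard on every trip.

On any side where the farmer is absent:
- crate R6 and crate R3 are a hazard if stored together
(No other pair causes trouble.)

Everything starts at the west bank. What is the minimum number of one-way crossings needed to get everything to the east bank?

13

Counting alone: the farmer can take at most 1 across per trip to the east bank, so moving all 7 needs at least 7 loaded trips out, with a return between consecutive ones — at least 13 crossings.
The plan below uses exactly 13 crossings, so it is optimal:
1. Farmer goes to the east bank with crate R6.
2. Farmer goes back to the west bank alone.
3. Farmer goes to the east bank with crate R5.
4. Farmer goes back to the west bank alone.
5. Farmer goes to the east bank with crate K3.
6. Farmer goes back to the west bank alone.
7. Farmer goes to the east bank with crate K4.
8. Farmer goes back to the west bank alone.
9. Farmer goes to the east bank with crate M2.
10. Farmer goes back to the west bank alone.
11. Farmer goes to the east bank with crate M1.
12. Farmer goes back to the west bank alone.
13. Farmer goes to the east bank with crate R3.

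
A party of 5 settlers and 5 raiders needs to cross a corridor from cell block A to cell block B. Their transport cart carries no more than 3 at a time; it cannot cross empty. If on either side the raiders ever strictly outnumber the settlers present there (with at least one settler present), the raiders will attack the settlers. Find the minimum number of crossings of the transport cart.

11

Counting alone: each trip to cell block B takes at most 3 across and each return brings at least 1 back, so after t trips out (and t−1 returns) at most 3t − (t−1) of the 10 are across; that first reaches 10 at t = 5, so at least 9 crossings are needed.
The safety rule pushes this higher. Following every safe sequence of crossings, the most of the 10 that can be at cell block B as the transport cart arrives there on crossing 9 is 9 — never all 10.
So no plan with fewer than 11 crossings exists, and this one achieves 11:
1. 2 raiders → cell block B.  (cell block A: 5S 3R; cell block B: 0S 2R)
2. 1 raider ← cell block A.  (cell block A: 5S 4R; cell block B: 0S 1R)
3. 3 raiders → cell block B.  (cell block A: 5S 1R; cell block B: 0S 4R)
4. 1 raider ← cell block A.  (cell block A: 5S 2R; cell block B: 0S 3R)
5. 3 settlers → cell block B.  (cell block A: 2S 2R; cell block B: 3S 3R)
6. 1 settler and 1 raider ← cell block A.  (cell block A: 3S 3R; cell block B: 2S 2R)
7. 3 settlers → cell block B.  (cell block A: 0S 3R; cell block B: 5S 2R)
8. 1 raider ← cell block A.  (cell block A: 0S 4R; cell block B: 5S 1R)
9. 2 raiders → cell block B.  (cell block A: 0S 2R; cell block B: 5S 3R)
10. 1 raider ← cell block A.  (cell block A: 0S 3R; cell block B: 5S 2R)
11. 3 raiders → cell block B.  (cell block A: 0S 0R; cell block B: 5S 5R)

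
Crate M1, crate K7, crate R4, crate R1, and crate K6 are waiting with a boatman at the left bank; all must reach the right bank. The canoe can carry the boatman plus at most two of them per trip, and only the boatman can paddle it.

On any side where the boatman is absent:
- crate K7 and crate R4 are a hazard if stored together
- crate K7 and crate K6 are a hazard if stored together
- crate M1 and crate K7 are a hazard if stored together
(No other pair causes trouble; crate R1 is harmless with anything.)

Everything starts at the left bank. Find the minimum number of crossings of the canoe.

5

Counting alone: the boatman can take at most 2 across per trip to the right bank, so moving all 5 needs at least 3 loaded trips out, with a return between consecutive ones — at least 5 crossings.
The plan below uses exactly 5 crossings, so it is optimal:
1. Boatman goes to the right bank with crate K7 and crate M1.
2. Boatman goes back to the left bank with crate K7.
3. Boatman goes to the right bank with crate K6 and crate R4.
4. Boatman goes back to the left bank alone.
5. Boatman goes to the right bank with crate K7 and crate R1.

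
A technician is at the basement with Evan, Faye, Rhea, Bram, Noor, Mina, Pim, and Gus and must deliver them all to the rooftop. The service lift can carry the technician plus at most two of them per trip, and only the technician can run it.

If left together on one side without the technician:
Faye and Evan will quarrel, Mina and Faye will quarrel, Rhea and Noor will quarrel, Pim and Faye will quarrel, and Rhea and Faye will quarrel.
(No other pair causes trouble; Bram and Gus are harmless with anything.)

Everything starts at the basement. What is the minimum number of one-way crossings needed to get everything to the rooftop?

Counting alone: the technician can take at most 2 across per trip to the rooftop, so moving all 8 needs at least 4 loaded trips out, with a return between consecutive ones — at least 7 crossings.
The safety rule pushes this higher. Following every safe sequence of crossings, the most of the 8 that can be at the rooftop as the service lift arrives there on crossing 7 is 7 — never all 8.
So no plan with fewer than 9 crossings exists, and this one achieves 9:
1. Technician goes to the rooftop with Faye and Rhea.
2. Technician goes back to the basement with Faye.
3. Technician goes to the rooftop with Evan and Faye.
4. Technician goes back to the basement with Faye.
5. Technician goes to the rooftop with Mina and Pim.
6. Technician goes back to the basement alone.
7. Technician goes to the rooftop with Bram and Gus.
8. Technician goes back to the basement alone.
9. Technician goes to the rooftop with Faye and Noor.

9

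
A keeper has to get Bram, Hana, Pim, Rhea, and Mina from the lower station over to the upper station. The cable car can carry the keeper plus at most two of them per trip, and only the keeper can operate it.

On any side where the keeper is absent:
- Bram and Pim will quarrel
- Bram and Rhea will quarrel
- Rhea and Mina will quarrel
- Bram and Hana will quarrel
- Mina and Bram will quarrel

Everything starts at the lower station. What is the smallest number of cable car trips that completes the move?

7

Counting alone: the keeper can take at most 2 across per trip to the upper station, so moving all 5 needs at least 3 loaded trips out, with a return between consecutive ones — at least 5 crossings.
The safety rule pushes this higher. Following every safe sequence of crossings, the most of the 5 that can be at the upper station as the cable car arrives there on crossing 5 is 4 — never all 5.
So no plan with fewer than 7 crossings exists, and this one achieves 7:
1. Keeper goes to the upper station with Bram and Rhea.
2. Keeper goes back to the lower station with Bram.
3. Keeper goes to the upper station with Bram and Hana.
4. Keeper goes back to the lower station with Bram.
5. Keeper goes to the upper station with Bram and Pim.
6. Keeper goes back to the lower station with Bram.
7. Keeper goes to the upper station with Bram and Mina.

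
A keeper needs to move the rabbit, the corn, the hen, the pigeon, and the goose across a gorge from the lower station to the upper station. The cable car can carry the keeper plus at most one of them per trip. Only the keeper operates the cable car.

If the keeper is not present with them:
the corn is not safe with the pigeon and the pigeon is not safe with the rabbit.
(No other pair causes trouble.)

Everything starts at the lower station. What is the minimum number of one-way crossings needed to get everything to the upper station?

11

Counting alone: the keeper can take at most 1 across per trip to the upper station, so moving all 5 needs at least 5 loaded trips out, with a return between consecutive ones — at least 9 crossings.
The safety rule pushes this higher. Following every safe sequence of crossings, the most of the 5 that can be at the upper station as the cable car arrives there on crossing 9 is 4 — never all 5.
So no plan with fewer than 11 crossings exists, and this one achieves 11:
1. Keeper goes to the upper station with the pigeon.  [the lower station: the corn, the goose, the hen, the rabbit | the upper station: the pigeon]
2. Keeper goes back to the lower station alone.  [the lower station: the corn, the goose, the hen, the rabbit | the upper station: the pigeon]
3. Keeper goes to the upper station with the rabbit.  [the lower station: the corn, the goose, the hen | the upper station: the pigeon, the rabbit]
4. Keeper goes back to the lower station with the pigeon.  [the lower station: the corn, the goose, the hen, the pigeon | the upper station: the rabbit]
5. Keeper goes to the upper station with the corn.  [the lower station: the goose, the hen, the pigeon | the upper station: the corn, the rabbit]
6. Keeper goes back to the lower station alone.  [the lower station: the goose, the hen, the pigeon | the upper station: the corn, the rabbit]
7. Keeper goes to the upper station with the hen.  [the lower station: the goose, the pigeon | the upper station: the corn, the hen, the rabbit]
8. Keeper goes back to the lower station alone.  [the lower station: the goose, the pigeon | the upper station: the corn, the hen, the rabbit]
9. Keeper goes to the upper station with the goose.  [the lower station: the pigeon | the upper station: the corn, the goose, the hen, the rabbit]
10. Keeper goes back to the lower station alone.  [the lower station: the pigeon | the upper station: the corn, the goose, the hen, the rabbit]
11. Keeper goes to the upper station with the pigeon.  [the lower station: — | the upper station: the corn, the goose, the hen, the pigeon, the rabbit]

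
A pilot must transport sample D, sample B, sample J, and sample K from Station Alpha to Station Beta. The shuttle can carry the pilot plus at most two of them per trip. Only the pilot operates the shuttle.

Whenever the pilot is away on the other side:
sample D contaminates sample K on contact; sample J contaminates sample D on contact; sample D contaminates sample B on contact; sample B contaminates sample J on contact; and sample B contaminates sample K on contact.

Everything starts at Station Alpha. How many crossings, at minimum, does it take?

Counting alone: the pilot can take at most 2 across per trip to Station Beta, so moving all 4 needs at least 2 loaded trips out, with a return between consecutive ones — at least 3 crossings.
The safety rule pushes this higher. Following every safe sequence of crossings, the most of the 4 that can be at Station Beta as the shuttle arrives there on crossing 3 is 3 — never all 4.
So no plan with fewer than 5 crossings exists, and this one achieves 5:
1. Pilot goes to Station Beta with sample B and sample D.
2. Pilot goes back to Station Alpha with sample D.
3. Pilot goes to Station Beta with sample J and sample K.
4. Pilot goes back to Station Alpha with sample B.
5. Pilot goes to Station Beta with sample B and sample D.

5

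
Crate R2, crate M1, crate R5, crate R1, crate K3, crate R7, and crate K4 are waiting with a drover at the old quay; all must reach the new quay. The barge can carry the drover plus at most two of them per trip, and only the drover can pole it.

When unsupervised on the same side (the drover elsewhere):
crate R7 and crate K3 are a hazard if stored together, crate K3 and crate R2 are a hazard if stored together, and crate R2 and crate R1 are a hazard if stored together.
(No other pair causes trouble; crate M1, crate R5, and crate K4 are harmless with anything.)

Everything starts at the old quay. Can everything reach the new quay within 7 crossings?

Yes — this plan uses 7 crossings (≤ 7):
1. Drover goes to the new quay with crate K3 and crate R2.
2. Drover goes back to the old quay with crate R2.
3. Drover goes to the new quay with crate M1 and crate R1.
4. Drover goes back to the old quay alone.
5. Drover goes to the new quay with crate K4 and crate R5.
6. Drover goes back to the old quay alone.
7. Drover goes to the new quay with crate R2 and crate R7.

Yes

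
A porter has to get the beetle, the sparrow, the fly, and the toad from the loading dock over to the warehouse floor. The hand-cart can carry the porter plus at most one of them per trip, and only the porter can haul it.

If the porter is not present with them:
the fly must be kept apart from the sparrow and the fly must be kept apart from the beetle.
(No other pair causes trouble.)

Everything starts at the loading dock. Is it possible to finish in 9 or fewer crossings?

Yes — this plan uses 9 crossings (≤ 9):
1. Porter goes to the warehouse floor with the fly.
2. Porter goes back to the loading dock alone.
3. Porter goes to the warehouse floor with the beetle.
4. Porter goes back to the loading dock with the fly.
5. Porter goes to the warehouse floor with the sparrow.
6. Porter goes back to the loading dock alone.
7. Porter goes to the warehouse floor with the toad.
8. Porter goes back to the loading dock alone.
9. Porter goes to the warehouse floor with the fly.

Yes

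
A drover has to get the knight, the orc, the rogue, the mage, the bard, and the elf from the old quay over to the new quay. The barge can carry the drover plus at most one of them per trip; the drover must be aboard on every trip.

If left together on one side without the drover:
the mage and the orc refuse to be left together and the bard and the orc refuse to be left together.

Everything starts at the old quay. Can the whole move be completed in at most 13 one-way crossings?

Yes

Yes — this plan uses 13 crossings (≤ 13):
1. Drover goes to the new quay with the orc.
2. Drover goes back to the old quay alone.
3. Drover goes to the new quay with the knight.
4. Drover goes back to the old quay alone.
5. Drover goes to the new quay with the rogue.
6. Drover goes back to the old quay alone.
7. Drover goes to the new quay with the mage.
8. Drover goes back to the old quay with the orc.
9. Drover goes to the new quay with the bard.
10. Drover goes back to the old quay alone.
11. Drover goes to the new quay with the elf.
12. Drover goes back to the old quay alone.
13. Drover goes to the new quay with the orc.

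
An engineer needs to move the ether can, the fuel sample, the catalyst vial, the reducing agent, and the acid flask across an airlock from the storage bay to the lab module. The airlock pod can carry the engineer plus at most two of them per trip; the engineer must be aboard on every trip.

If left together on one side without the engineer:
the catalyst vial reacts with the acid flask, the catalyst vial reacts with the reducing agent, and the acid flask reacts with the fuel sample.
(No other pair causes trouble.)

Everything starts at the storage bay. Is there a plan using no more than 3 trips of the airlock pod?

Counting alone: the engineer can take at most 2 across per trip to the lab module, so moving all 5 needs at least 3 loaded trips out, with a return between consecutive ones — at least 5 crossings.
Since 3 < 5, 3 crossings cannot be enough. (The shortest complete plan in fact takes 5:)
1. Engineer goes to the lab module with the catalyst vial and the fuel sample.
2. Engineer goes back to the storage bay alone.
3. Engineer goes to the lab module with the ether can.
4. Engineer goes back to the storage bay alone.
5. Engineer goes to the lab module with the acid flask and the reducing agent.

No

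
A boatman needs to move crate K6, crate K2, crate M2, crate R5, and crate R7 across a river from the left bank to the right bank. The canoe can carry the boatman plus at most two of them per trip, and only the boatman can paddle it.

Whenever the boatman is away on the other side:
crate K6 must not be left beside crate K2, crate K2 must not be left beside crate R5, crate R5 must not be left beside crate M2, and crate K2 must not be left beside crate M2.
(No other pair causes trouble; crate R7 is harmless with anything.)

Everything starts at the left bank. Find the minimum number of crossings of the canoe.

7

Counting alone: the boatman can take at most 2 across per trip to the right bank, so moving all 5 needs at least 3 loaded trips out, with a return between consecutive ones — at least 5 crossings.
The safety rule pushes this higher. Following every safe sequence of crossings, the most of the 5 that can be at the right bank as the canoe arrives there on crossing 5 is 4 — never all 5.
So no plan with fewer than 7 crossings exists, and this one achieves 7:
1. Boatman goes to the right bank with crate K2 and crate M2.  [the left bank: crate K6, crate R5, crate R7 | the right bank: crate K2, crate M2]
2. Boatman goes back to the left bank with crate K2.  [the left bank: crate K2, crate K6, crate R5, crate R7 | the right bank: crate M2]
3. Boatman goes to the right bank with crate K2 and crate K6.  [the left bank: crate R5, crate R7 | the right bank: crate K2, crate K6, crate M2]
4. Boatman goes back to the left bank with crate K2.  [the left bank: crate K2, crate R5, crate R7 | the right bank: crate K6, crate M2]
5. Boatman goes to the right bank with crate K2 and crate R7.  [the left bank: crate R5 | the right bank: crate K2, crate K6, crate M2, crate R7]
6. Boatman goes back to the left bank with crate K2.  [the left bank: crate K2, crate R5 | the right bank: crate K6, crate M2, crate R7]
7. Boatman goes to the right bank with crate K2 and crate R5.  [the left bank: — | the right bank: crate K2, crate K6, crate M2, crate R5, crate R7]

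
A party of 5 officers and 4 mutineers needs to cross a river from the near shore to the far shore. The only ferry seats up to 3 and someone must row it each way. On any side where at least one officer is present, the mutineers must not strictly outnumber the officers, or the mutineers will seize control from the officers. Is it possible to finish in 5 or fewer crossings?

No

Counting alone: each trip to the far shore takes at most 3 across and each return brings at least 1 back, so after t trips out (and t−1 returns) at most 3t − (t−1) of the 9 are across; that first reaches 9 at t = 4, so at least 7 crossings are needed.
Since 5 < 7, 5 crossings cannot be enough. (The shortest complete plan in fact takes 7:)
1. 3 mutineers → the far shore.  (the near shore: 5O 1M; the far shore: 0O 3M)
2. 1 mutineer ← the near shore.  (the near shore: 5O 2M; the far shore: 0O 2M)
3. 3 officers → the far shore.  (the near shore: 2O 2M; the far shore: 3O 2M)
4. 1 officer ← the near shore.  (the near shore: 3O 2M; the far shore: 2O 2M)
5. 2 officers and 1 mutineer → the far shore.  (the near shore: 1O 1M; the far shore: 4O 3M)
6. 1 officer ← the near shore.  (the near shore: 2O 1M; the far shore: 3O 3M)
7. 2 officers and 1 mutineer → the far shore.  (the near shore: 0O 0M; the far shore: 5O 4M)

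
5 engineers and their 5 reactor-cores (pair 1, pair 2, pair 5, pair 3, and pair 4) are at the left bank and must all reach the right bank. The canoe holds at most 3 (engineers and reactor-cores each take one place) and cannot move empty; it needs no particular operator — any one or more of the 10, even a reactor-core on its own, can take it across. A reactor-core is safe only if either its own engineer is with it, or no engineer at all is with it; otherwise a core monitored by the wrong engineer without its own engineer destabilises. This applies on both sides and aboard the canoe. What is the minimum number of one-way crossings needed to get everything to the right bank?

Counting alone: each trip to the right bank takes at most 3 across and each return brings at least 1 back, so after t trips out (and t−1 returns) at most 3t − (t−1) of the 10 are across; that first reaches 10 at t = 5, so at least 9 crossings are needed.
The safety rule pushes this higher. Following every safe sequence of crossings, the most of the 10 that can be at the right bank as the canoe arrives there on crossing 9 is 9 — never all 10.
So no plan with fewer than 11 crossings exists, and this one achieves 11:
1. engineer 1 and reactor-core 1 cross → the right bank.
2. engineer 1 crosses ← the left bank.
3. reactor-core 2, reactor-core 3, and reactor-core 5 cross → the right bank.
4. reactor-core 1 crosses ← the left bank.
5. engineer 2, engineer 3, and engineer 5 cross → the right bank.
6. engineer 2 and reactor-core 2 cross ← the left bank.
7. engineer 1, engineer 2, and engineer 4 cross → the right bank.
8. reactor-core 5 crosses ← the left bank.
9. reactor-core 1 and reactor-core 2 cross → the right bank.
10. reactor-core 1 crosses ← the left bank.
11. reactor-core 1, reactor-core 4, and reactor-core 5 cross → the right bank.

11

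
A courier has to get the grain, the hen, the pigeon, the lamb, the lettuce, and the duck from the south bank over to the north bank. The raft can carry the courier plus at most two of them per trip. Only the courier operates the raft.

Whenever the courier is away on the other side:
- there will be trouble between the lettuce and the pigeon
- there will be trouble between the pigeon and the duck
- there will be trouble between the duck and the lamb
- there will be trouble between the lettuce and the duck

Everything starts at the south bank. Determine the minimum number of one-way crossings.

Counting alone: the courier can take at most 2 across per trip to the north bank, so moving all 6 needs at least 3 loaded trips out, with a return between consecutive ones — at least 5 crossings.
The safety rule pushes this higher. Following every safe sequence of crossings, the most of the 6 that can be at the north bank as the raft arrives there on crossings 5, 7 is 4, 5 respectively — never all 6.
So no plan with fewer than 9 crossings exists, and this one achieves 9:
1. Courier goes to the north bank with the duck and the pigeon.
2. Courier goes back to the south bank with the pigeon.
3. Courier goes to the north bank with the grain and the pigeon.
4. Courier goes back to the south bank with the pigeon.
5. Courier goes to the north bank with the hen and the pigeon.
6. Courier goes back to the south bank with the pigeon.
7. Courier goes to the north bank with the lamb and the pigeon.
8. Courier goes back to the south bank with the duck.
9. Courier goes to the north bank with the duck and the lettuce.

9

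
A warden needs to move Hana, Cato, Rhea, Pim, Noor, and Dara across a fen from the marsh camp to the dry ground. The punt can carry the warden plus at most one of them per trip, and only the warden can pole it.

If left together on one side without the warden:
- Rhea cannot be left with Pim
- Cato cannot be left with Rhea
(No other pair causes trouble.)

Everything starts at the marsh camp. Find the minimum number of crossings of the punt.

13

Counting alone: the warden can take at most 1 across per trip to the dry ground, so moving all 6 needs at least 6 loaded trips out, with a return between consecutive ones — at least 11 crossings.
The safety rule pushes this higher. Following every safe sequence of crossings, the most of the 6 that can be at the dry ground as the punt arrives there on crossing 11 is 5 — never all 6.
So no plan with fewer than 13 crossings exists, and this one achieves 13:
1. Warden goes to the dry ground with Rhea.  [the marsh camp: Cato, Dara, Hana, Noor, Pim | the dry ground: Rhea]
2. Warden goes back to the marsh camp alone.  [the marsh camp: Cato, Dara, Hana, Noor, Pim | the dry ground: Rhea]
3. Warden goes to the dry ground with Hana.  [the marsh camp: Cato, Dara, Noor, Pim | the dry ground: Hana, Rhea]
4. Warden goes back to the marsh camp alone.  [the marsh camp: Cato, Dara, Noor, Pim | the dry ground: Hana, Rhea]
5. Warden goes to the dry ground with Cato.  [the marsh camp: Dara, Noor, Pim | the dry ground: Cato, Hana, Rhea]
6. Warden goes back to the marsh camp with Rhea.  [the marsh camp: Dara, Noor, Pim, Rhea | the dry ground: Cato, Hana]
7. Warden goes to the dry ground with Pim.  [the marsh camp: Dara, Noor, Rhea | the dry ground: Cato, Hana, Pim]
8. Warden goes back to the marsh camp alone.  [the marsh camp: Dara, Noor, Rhea | the dry ground: Cato, Hana, Pim]
9. Warden goes to the dry ground with Noor.  [the marsh camp: Dara, Rhea | the dry ground: Cato, Hana, Noor, Pim]
10. Warden goes back to the marsh camp alone.  [the marsh camp: Dara, Rhea | the dry ground: Cato, Hana, Noor, Pim]
11. Warden goes to the dry ground with Dara.  [the marsh camp: Rhea | the dry ground: Cato, Dara, Hana, Noor, Pim]
12. Warden goes back to the marsh camp alone.  [the marsh camp: Rhea | the dry ground: Cato, Dara, Hana, Noor, Pim]
13. Warden goes to the dry ground with Rhea.  [the marsh camp: — | the dry ground: Cato, Dara, Hana, Noor, Pim, Rhea]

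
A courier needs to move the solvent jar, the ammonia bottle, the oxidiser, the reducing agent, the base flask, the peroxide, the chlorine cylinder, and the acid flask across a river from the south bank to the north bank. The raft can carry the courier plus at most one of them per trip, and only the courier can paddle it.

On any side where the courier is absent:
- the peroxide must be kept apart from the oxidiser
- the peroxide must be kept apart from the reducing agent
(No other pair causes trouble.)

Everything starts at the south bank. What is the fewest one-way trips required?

17

Counting alone: the courier can take at most 1 across per trip to the north bank, so moving all 8 needs at least 8 loaded trips out, with a return between consecutive ones — at least 15 crossings.
The safety rule pushes this higher. Following every safe sequence of crossings, the most of the 8 that can be at the north bank as the raft arrives there on crossing 15 is 7 — never all 8.
So no plan with fewer than 17 crossings exists, and this one achieves 17:
1. Courier goes to the north bank with the peroxide.
2. Courier goes back to the south bank alone.
3. Courier goes to the north bank with the solvent jar.
4. Courier goes back to the south bank alone.
5. Courier goes to the north bank with the ammonia bottle.
6. Courier goes back to the south bank alone.
7. Courier goes to the north bank with the oxidiser.
8. Courier goes back to the south bank with the peroxide.
9. Courier goes to the north bank with the reducing agent.
10. Courier goes back to the south bank alone.
11. Courier goes to the north bank with the base flask.
12. Courier goes back to the south bank alone.
13. Courier goes to the north bank with the chlorine cylinder.
14. Courier goes back to the south bank alone.
15. Courier goes to the north bank with the acid flask.
16. Courier goes back to the south bank alone.
17. Courier goes to the north bank with the peroxide.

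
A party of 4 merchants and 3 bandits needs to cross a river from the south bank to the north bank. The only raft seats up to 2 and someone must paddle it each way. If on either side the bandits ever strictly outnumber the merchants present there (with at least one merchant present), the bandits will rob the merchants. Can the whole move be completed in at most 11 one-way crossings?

Yes — this plan uses 11 crossings (≤ 11):
1. 2 bandits → the north bank.  (the south bank: 4M 1B; the north bank: 0M 2B)
2. 1 bandit ← the south bank.  (the south bank: 4M 2B; the north bank: 0M 1B)
3. 2 bandits → the north bank.  (the south bank: 4M 0B; the north bank: 0M 3B)
4. 1 bandit ← the south bank.  (the south bank: 4M 1B; the north bank: 0M 2B)
5. 2 merchants → the north bank.  (the south bank: 2M 1B; the north bank: 2M 2B)
6. 1 bandit ← the south bank.  (the south bank: 2M 2B; the north bank: 2M 1B)
7. 1 merchant and 1 bandit → the north bank.  (the south bank: 1M 1B; the north bank: 3M 2B)
8. 1 merchant ← the south bank.  (the south bank: 2M 1B; the north bank: 2M 2B)
9. 1 merchant and 1 bandit → the north bank.  (the south bank: 1M 0B; the north bank: 3M 3B)
10. 1 bandit ← the south bank.  (the south bank: 1M 1B; the north bank: 3M 2B)
11. 1 merchant and 1 bandit → the north bank.  (the south bank: 0M 0B; the north bank: 4M 3B)

Yes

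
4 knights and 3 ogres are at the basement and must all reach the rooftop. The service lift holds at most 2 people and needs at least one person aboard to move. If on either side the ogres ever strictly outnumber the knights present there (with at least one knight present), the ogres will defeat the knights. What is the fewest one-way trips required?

11

Counting alone: each trip to the rooftop takes at most 2 across and each return brings at least 1 back, so after t trips out (and t−1 returns) at most 2t − (t−1) of the 7 are across; that first reaches 7 at t = 6, so at least 11 crossings are needed.
The plan below uses exactly 11 crossings, so it is optimal:
1. 2 ogres → the rooftop.  (the basement: 4K 1O; the rooftop: 0K 2O)
2. 1 ogre ← the basement.  (the basement: 4K 2O; the rooftop: 0K 1O)
3. 2 ogres → the rooftop.  (the basement: 4K 0O; the rooftop: 0K 3O)
4. 1 ogre ← the basement.  (the basement: 4K 1O; the rooftop: 0K 2O)
5. 2 knights → the rooftop.  (the basement: 2K 1O; the rooftop: 2K 2O)
6. 1 ogre ← the basement.  (the basement: 2K 2O; the rooftop: 2K 1O)
7. 1 knight and 1 ogre → the rooftop.  (the basement: 1K 1O; the rooftop: 3K 2O)
8. 1 knight ← the basement.  (the basement: 2K 1O; the rooftop: 2K 2O)
9. 1 knight and 1 ogre → the rooftop.  (the basement: 1K 0O; the rooftop: 3K 3O)
10. 1 ogre ← the basement.  (the basement: 1K 1O; the rooftop: 3K 2O)
11. 1 knight and 1 ogre → the rooftop.  (the basement: 0K 0O; the rooftop: 4K 3O)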